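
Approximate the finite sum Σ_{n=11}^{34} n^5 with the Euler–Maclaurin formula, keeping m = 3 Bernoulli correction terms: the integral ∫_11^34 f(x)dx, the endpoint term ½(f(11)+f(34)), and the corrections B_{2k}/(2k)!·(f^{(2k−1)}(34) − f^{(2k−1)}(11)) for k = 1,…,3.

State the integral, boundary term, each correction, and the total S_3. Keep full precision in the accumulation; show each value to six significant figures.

∫_11^34 x^5 dx evaluates to 2.57172e+08.
Boundary: ½(f(11) + f(34)) = ½(161051 + 4.54354e+07) = 2.27982e+07.
Integral + boundary = 2.79970e+08.
Correction k=1: B_{2}/2! · (f^{(1)}(34) − f^{(1)}(11)) = 1/12 · (6.68168e+06 − 73205.0) = 550706.
Running total after k=1: 2.80521e+08.
Correction k=2: B_{4}/4! · (f^{(3)}(34) − f^{(3)}(11)) = −1/720 · (69360.0 − 7260.00) = -86.2500.
Running total after k=2: 2.80521e+08.
Correction k=3: B_{6}/6! · (f^{(5)}(34) − f^{(5)}(11)) = 1/30240 · (120.000 − 120.000) = 0.00000.

S_3 ≈ 2.80521e+08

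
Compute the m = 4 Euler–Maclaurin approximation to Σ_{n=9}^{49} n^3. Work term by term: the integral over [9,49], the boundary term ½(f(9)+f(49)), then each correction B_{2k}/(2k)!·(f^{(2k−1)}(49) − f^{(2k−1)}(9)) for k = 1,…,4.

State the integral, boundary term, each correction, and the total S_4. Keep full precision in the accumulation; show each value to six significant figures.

Integral: ∫_9^49 x^3 dx = 1.43956e+06.
Endpoint term: (f(9) + f(49))/2 = (729.000 + 117649)/2 = 59189.0.
Integral + boundary = 1.49875e+06.
Correction k=1: B_{2}/2! · (f^{(1)}(49) − f^{(1)}(9)) = 1/12 · (7203.00 − 243.000) = 580.000.
After k=1: 1.49933e+06.
Correction k=2: B_{4}/4! · (f^{(3)}(49) − f^{(3)}(9)) = −1/720 · (6.00000 − 6.00000) = 0.00000.
After k=2: 1.49933e+06.
Correction k=3: B_{6}/6! · (f^{(5)}(49) − f^{(5)}(9)) = 1/30240 · (0.00000 − 0.00000) = 0.00000.
After k=3: 1.49933e+06.
Correction k=4: B_{8}/8! · (f^{(7)}(49) − f^{(7)}(9)) = −1/1209600 · (0.00000 − 0.00000) = 0.00000.

S_4 ≈ 1.49933e+06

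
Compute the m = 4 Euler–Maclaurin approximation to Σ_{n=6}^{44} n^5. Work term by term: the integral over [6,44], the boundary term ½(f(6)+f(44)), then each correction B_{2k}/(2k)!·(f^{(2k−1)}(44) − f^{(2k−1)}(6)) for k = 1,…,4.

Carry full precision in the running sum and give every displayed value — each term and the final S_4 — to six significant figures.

The integral term ∫_6^44 x^5 dx = 1.20938e+09.
Boundary: ½(f(6) + f(44)) = ½(7776.00 + 1.64916e+08) = 8.24620e+07.
Running total after boundary: 1.29184e+09.
Order-1 term: 1/12 · (1.87405e+07 − 6480.00) = 1.56117e+06.
Partial sum through k=1: 1.29340e+09.
Order-2 term: −1/720 · (116160 − 2160.00) = -158.333.
Partial sum through k=2: 1.29340e+09.
Order-3 term: 1/30240 · (120.000 − 120.000) = 0.00000.
Partial sum through k=3: 1.29340e+09.
Order-4 term: −1/1209600 · (0.00000 − 0.00000) = 0.00000.

S_4 ≈ 1.29340e+09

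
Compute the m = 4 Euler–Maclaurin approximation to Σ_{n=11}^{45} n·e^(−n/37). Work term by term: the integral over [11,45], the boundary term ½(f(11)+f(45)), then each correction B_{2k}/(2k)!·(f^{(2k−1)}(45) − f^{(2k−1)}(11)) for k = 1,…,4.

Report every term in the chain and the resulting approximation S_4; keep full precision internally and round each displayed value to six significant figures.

S_4 ≈ 430.834

∫_11^45 x·e^(−x/37) dx evaluates to 420.130.
½[f(11) + f(45)] = ½[8.17105 + 13.3357] = 10.7534.
Running total after boundary: 430.883.
Order-1 term: 1/12 · (-0.0640755 − 0.521984) = -0.0488383.
Running total after k=1: 430.834.
Order-2 term: −1/720 · (0.000386138 − 0.00146649) = 1.50049e-06.
Running total after k=2: 430.834.
Order-3 term: 1/30240 · (5.98306e-07 − 1.86391e-06) = -4.18521e-11.
Running total after k=3: 430.834.
Order-4 term: −1/1209600 · (6.68045e-10 − 1.94055e-09) = 1.05201e-15.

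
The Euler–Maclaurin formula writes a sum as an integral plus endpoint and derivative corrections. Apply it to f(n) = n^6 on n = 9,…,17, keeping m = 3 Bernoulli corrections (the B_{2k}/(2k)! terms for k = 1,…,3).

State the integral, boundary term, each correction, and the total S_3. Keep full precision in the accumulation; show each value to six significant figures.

Integral: ∫_9^17 x^6 dx = 5.79365e+07.
Boundary: ½(f(9) + f(17)) = ½(531441 + 2.41376e+07) = 1.23345e+07.
So far: 7.02710e+07.
k=1: B_{2}/(2)! × [f^{(1)}(17) − f^{(1)}(9)] = 1/12 × (8.51914e+06 − 354294) = 680404.
Partial sum through k=1: 7.09514e+07.
k=2: B_{4}/(4)! × [f^{(3)}(17) − f^{(3)}(9)] = −1/720 × (589560 − 87480.0) = -697.333.
Partial sum through k=2: 7.09507e+07.
k=3: B_{6}/(6)! × [f^{(5)}(17) − f^{(5)}(9)] = 1/30240 × (12240.0 − 6480.00) = 0.190476.

S_3 ≈ 7.09507e+07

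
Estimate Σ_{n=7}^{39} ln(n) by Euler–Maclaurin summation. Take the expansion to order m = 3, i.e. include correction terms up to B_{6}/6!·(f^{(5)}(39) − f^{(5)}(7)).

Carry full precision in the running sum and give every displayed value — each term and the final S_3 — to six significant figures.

S_3 ≈ 100.053

The integral term ∫_7^39 ln(x) dx = 97.2575.
½[f(7) + f(39)] = ½[1.94591 + 3.66356] = 2.80474.
Integral + boundary = 100.062.
Order-1 term: 1/12 · (0.0256410 − 0.142857) = -0.00976801.
Partial sum through k=1: 100.053.
Order-2 term: −1/720 · (3.37160e-05 − 0.00583090) = 8.05165e-06.
Partial sum through k=2: 100.053.
Order-3 term: 1/30240 · (2.66004e-07 − 0.00142798) = -4.72126e-08.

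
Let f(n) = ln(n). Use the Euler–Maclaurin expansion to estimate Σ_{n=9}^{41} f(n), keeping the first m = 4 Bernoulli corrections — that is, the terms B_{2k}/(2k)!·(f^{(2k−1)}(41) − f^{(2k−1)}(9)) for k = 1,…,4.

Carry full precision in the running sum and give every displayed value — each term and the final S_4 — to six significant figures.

∫_9^41 ln(x) dx evaluates to 100.481.
Boundary: ½(f(9) + f(41)) = ½(2.19722 + 3.71357) = 2.95540.
Integral + boundary = 103.437.
Order-1 term: 1/12 · (0.0243902 − 0.111111) = -0.00722674.
Partial sum through k=1: 103.430.
Order-2 term: −1/720 · (2.90187e-05 − 0.00274348) = 3.77009e-06.
Partial sum through k=2: 103.430.
Order-3 term: 1/30240 · (2.07153e-07 − 0.000406442) = -1.34337e-08.
Partial sum through k=3: 103.430.
Order-4 term: −1/1209600 · (3.69697e-09 − 0.000150534) = 1.24446e-10.

S_4 ≈ 103.430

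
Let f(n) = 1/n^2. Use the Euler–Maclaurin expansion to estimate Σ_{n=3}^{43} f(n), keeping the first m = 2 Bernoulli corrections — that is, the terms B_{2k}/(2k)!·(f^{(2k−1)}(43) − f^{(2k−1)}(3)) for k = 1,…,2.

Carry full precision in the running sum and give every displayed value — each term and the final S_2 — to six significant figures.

∫_3^43 1/x^2 dx evaluates to 0.310078.
Boundary: ½(f(3) + f(43)) = ½(0.111111 + 0.000540833) = 0.0558260.
Running total after boundary: 0.365903.
Order-1 term: 1/12 · (-2.51550e-05 − (-0.0740741)) = 0.00617074.
Partial sum through k=1: 0.372074.
Order-2 term: −1/720 · (-1.63256e-07 − (-0.0987654)) = -0.000137174.

S_2 ≈ 0.371937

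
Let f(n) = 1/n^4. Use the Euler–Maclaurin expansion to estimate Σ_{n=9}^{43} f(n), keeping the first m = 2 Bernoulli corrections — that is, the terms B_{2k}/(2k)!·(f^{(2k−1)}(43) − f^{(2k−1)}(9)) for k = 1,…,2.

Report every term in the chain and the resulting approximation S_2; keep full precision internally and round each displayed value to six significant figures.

The integral term ∫_9^43 1/x^4 dx = 0.000453055.
½[f(9) + f(43)] = ½[0.000152416 + 2.92500e-07] = 7.63541e-05.
Integral + boundary = 0.000529409.
k=1: B_{2}/(2)! × [f^{(1)}(43) − f^{(1)}(9)] = 1/12 × (-2.72093e-08 − (-6.77404e-05)) = 5.64276e-06.
Partial sum through k=1: 0.000535052.
k=2: B_{4}/(4)! × [f^{(3)}(43) − f^{(3)}(9)] = −1/720 × (-4.41471e-10 − (-2.50890e-05)) = -3.48452e-08.

S_2 ≈ 0.000535017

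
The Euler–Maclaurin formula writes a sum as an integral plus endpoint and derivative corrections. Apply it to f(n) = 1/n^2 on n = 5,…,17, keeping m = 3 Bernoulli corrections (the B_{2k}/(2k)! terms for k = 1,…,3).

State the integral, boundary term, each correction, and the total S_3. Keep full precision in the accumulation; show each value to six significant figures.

Integral: ∫_5^17 1/x^2 dx = 0.141176.
Boundary: ½(f(5) + f(17)) = ½(0.0400000 + 0.00346021) = 0.0217301.
Running total after boundary: 0.162907.
Order-1 term: 1/12 · (-0.000407083 − (-0.0160000)) = 0.00129941.
After k=1: 0.164206.
Order-2 term: −1/720 · (-1.69031e-05 − (-0.00768000)) = -1.06432e-05.
After k=2: 0.164195.
Order-3 term: 1/30240 · (-1.75465e-06 − (-0.00921600)) = 3.04704e-07.

S_3 ≈ 0.164196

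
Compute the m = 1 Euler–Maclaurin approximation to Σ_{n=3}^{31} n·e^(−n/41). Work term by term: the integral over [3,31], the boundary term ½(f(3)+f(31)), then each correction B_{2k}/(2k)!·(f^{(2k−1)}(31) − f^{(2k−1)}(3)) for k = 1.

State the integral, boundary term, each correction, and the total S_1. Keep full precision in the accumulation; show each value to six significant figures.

S_1 ≈ 299.373

Integral: ∫_3^31 x·e^(−x/41) dx = 290.764.
Boundary: ½(f(3) + f(31)) = ½(2.78833 + 14.5543) = 8.67134.
So far: 299.436.
k=1: B_{2}/(2)! × [f^{(1)}(31) − f^{(1)}(3)] = 1/12 × (0.114511 − 0.861434) = -0.0622436.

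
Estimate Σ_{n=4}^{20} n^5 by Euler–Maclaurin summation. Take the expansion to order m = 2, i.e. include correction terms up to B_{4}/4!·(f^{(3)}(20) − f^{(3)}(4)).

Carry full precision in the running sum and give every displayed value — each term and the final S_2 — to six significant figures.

The integral term ∫_4^20 x^5 dx = 1.06660e+07.
½[f(4) + f(20)] = ½[1024.00 + 3.20000e+06] = 1.60051e+06.
Running total after boundary: 1.22665e+07.
Correction k=1: B_{2}/2! · (f^{(1)}(20) − f^{(1)}(4)) = 1/12 · (800000 − 1280.00) = 66560.0.
Partial sum through k=1: 1.23331e+07.
Correction k=2: B_{4}/4! · (f^{(3)}(20) − f^{(3)}(4)) = −1/720 · (24000.0 − 960.000) = -32.0000.

S_2 ≈ 1.23330e+07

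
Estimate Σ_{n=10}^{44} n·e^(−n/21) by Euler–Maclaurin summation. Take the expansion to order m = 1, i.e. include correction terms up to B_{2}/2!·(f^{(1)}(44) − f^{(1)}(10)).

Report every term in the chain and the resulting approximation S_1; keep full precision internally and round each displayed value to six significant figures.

S_1 ≈ 242.189

∫_10^44 x·e^(−x/21) dx evaluates to 236.415.
Boundary: ½(f(10) + f(44)) = ½(6.21145 + 5.41380) = 5.81263.
So far: 242.227.
Order-1 term: 1/12 · (-0.134759 − 0.325362) = -0.0383434.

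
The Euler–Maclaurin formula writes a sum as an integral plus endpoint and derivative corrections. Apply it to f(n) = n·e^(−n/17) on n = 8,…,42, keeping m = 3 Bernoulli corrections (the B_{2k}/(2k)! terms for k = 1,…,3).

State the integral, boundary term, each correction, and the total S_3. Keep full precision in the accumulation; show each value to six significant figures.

S_3 ≈ 184.917

The integral term ∫_8^42 x·e^(−x/17) dx = 180.681.
½[f(8) + f(42)] = ½[4.99708 + 3.55047] = 4.27378.
Running total after boundary: 184.955.
Order-1 term: 1/12 · (-0.124316 − 0.330689) = -0.0379171.
Running total after k=1: 184.917.
Order-2 term: −1/720 · (0.000154858 − 0.00546698) = 7.37795e-06.
Running total after k=2: 184.917.
Order-3 term: 1/30240 · (2.56012e-06 − 3.38744e-05) = -1.03553e-09.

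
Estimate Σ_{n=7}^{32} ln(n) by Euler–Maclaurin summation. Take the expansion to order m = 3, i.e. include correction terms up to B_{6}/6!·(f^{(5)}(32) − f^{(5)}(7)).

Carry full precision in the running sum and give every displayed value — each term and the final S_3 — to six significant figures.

∫_7^32 ln(x) dx evaluates to 72.2822.
Endpoint term: (f(7) + f(32))/2 = (1.94591 + 3.46574)/2 = 2.70582.
So far: 74.9880.
k=1: B_{2}/(2)! × [f^{(1)}(32) − f^{(1)}(7)] = 1/12 × (0.0312500 − 0.142857) = -0.00930060.
Running total after k=1: 74.9787.
k=2: B_{4}/(4)! × [f^{(3)}(32) − f^{(3)}(7)] = −1/720 × (6.10352e-05 − 0.00583090) = 8.01371e-06.
Running total after k=2: 74.9787.
k=3: B_{6}/(6)! × [f^{(5)}(32) − f^{(5)}(7)] = 1/30240 × (7.15256e-07 − 0.00142798) = -4.71978e-08.

S_3 ≈ 74.9787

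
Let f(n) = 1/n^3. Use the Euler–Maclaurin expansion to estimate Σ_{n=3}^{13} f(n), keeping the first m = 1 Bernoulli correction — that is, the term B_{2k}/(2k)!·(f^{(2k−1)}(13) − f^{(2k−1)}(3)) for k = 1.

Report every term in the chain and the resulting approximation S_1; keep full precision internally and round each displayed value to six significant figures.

Integral: ∫_3^13 1/x^3 dx = 0.0525970.
½[f(3) + f(13)] = ½[0.0370370 + 0.000455166] = 0.0187461.
Integral + boundary = 0.0713431.
Order-1 term: 1/12 · (-0.000105038 − (-0.0370370)) = 0.00307767.

S_1 ≈ 0.0744207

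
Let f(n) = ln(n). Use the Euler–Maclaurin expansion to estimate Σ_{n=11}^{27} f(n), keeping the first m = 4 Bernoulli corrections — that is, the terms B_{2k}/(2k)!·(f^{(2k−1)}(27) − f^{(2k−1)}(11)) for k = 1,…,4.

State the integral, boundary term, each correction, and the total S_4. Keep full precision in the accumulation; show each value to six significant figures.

The integral term ∫_11^27 ln(x) dx = 46.6107.
Boundary: ½(f(11) + f(27)) = ½(2.39790 + 3.29584) = 2.84687.
Running total after boundary: 49.4576.
k=1: B_{2}/(2)! × [f^{(1)}(27) − f^{(1)}(11)] = 1/12 × (0.0370370 − 0.0909091) = -0.00448934.
Partial sum through k=1: 49.4531.
k=2: B_{4}/(4)! × [f^{(3)}(27) − f^{(3)}(11)] = −1/720 × (0.000101611 − 0.00150263) = 1.94586e-06.
Partial sum through k=2: 49.4531.
k=3: B_{6}/(6)! × [f^{(5)}(27) − f^{(5)}(11)] = 1/30240 × (1.67260e-06 − 0.000149021) = -4.87264e-09.
Partial sum through k=3: 49.4531.
k=4: B_{8}/(8)! × [f^{(7)}(27) − f^{(7)}(11)] = −1/1209600 × (6.88313e-08 − 3.69474e-05) = 3.04882e-11.

S_4 ≈ 49.4531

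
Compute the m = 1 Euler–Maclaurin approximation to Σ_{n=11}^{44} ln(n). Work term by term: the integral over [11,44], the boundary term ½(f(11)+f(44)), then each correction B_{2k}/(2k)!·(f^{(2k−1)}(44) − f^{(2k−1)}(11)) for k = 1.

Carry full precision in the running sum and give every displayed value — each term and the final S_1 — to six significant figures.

S_1 ≈ 110.213

Integral: ∫_11^44 ln(x) dx = 107.127.
½[f(11) + f(44)] = ½[2.39790 + 3.78419] = 3.09104.
Running total after boundary: 110.219.
k=1: B_{2}/(2)! × [f^{(1)}(44) − f^{(1)}(11)] = 1/12 × (0.0227273 − 0.0909091) = -0.00568182.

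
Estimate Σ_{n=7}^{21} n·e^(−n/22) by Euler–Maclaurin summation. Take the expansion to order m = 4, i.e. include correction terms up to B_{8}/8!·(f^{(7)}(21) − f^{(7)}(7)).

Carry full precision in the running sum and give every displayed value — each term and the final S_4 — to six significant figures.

S_4 ≈ 106.477

The integral term ∫_7^21 x·e^(−x/22) dx = 99.9284.
Endpoint term: (f(7) + f(21))/2 = (5.09229 + 8.08473)/2 = 6.58851.
Integral + boundary = 106.517.
k=1: B_{2}/(2)! × [f^{(1)}(21) − f^{(1)}(7)] = 1/12 × (0.0174994 − 0.496003) = -0.0398753.
Partial sum through k=1: 106.477.
k=2: B_{4}/(4)! × [f^{(3)}(21) − f^{(3)}(7)] = −1/720 × (0.00162701 − 0.00403088) = 3.33870e-06.
Partial sum through k=2: 106.477.
k=3: B_{6}/(6)! × [f^{(5)}(21) − f^{(5)}(7)] = 1/30240 × (6.64849e-06 − 1.45392e-05) = -2.60935e-10.
Partial sum through k=3: 106.477.
k=4: B_{8}/(8)! × [f^{(7)}(21) − f^{(7)}(7)] = −1/1209600 × (2.05276e-08 − 4.28720e-08) = 1.84725e-14.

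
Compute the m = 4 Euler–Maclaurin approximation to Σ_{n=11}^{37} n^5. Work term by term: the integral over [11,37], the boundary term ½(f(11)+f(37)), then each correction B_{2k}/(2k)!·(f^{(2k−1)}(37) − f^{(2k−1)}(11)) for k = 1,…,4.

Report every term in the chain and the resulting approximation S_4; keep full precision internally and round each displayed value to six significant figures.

The integral term ∫_11^37 x^5 dx = 4.27326e+08.
Boundary: ½(f(11) + f(37)) = ½(161051 + 6.93440e+07) = 3.47525e+07.
Running total after boundary: 4.62078e+08.
Order-1 term: 1/12 · (9.37080e+06 − 73205.0) = 774800.
Partial sum through k=1: 4.62853e+08.
Order-2 term: −1/720 · (82140.0 − 7260.00) = -104.000.
Partial sum through k=2: 4.62853e+08.
Order-3 term: 1/30240 · (120.000 − 120.000) = 0.00000.
Partial sum through k=3: 4.62853e+08.
Order-4 term: −1/1209600 · (0.00000 − 0.00000) = 0.00000.

S_4 ≈ 4.62853e+08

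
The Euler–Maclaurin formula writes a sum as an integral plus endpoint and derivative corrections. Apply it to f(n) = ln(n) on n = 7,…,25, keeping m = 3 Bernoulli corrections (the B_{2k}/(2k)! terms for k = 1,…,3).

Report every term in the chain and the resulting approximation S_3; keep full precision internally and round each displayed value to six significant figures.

S_3 ≈ 51.4244

The integral term ∫_7^25 ln(x) dx = 48.8505.
Boundary: ½(f(7) + f(25)) = ½(1.94591 + 3.21888) = 2.58239.
So far: 51.4329.
Correction k=1: B_{2}/2! · (f^{(1)}(25) − f^{(1)}(7)) = 1/12 · (0.0400000 − 0.142857) = -0.00857143.
Partial sum through k=1: 51.4243.
Correction k=2: B_{4}/4! · (f^{(3)}(25) − f^{(3)}(7)) = −1/720 · (0.000128000 − 0.00583090) = 7.92070e-06.
Partial sum through k=2: 51.4244.
Correction k=3: B_{6}/6! · (f^{(5)}(25) − f^{(5)}(7)) = 1/30240 · (2.45760e-06 − 0.00142798) = -4.71402e-08.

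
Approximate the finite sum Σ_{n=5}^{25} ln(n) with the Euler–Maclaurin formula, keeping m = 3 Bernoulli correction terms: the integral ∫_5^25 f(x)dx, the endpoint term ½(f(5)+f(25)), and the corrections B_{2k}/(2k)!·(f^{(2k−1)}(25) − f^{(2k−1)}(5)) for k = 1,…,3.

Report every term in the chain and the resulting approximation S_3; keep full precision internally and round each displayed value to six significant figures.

S_3 ≈ 54.8256

Integral: ∫_5^25 ln(x) dx = 52.4247.
Boundary: ½(f(5) + f(25)) = ½(1.60944 + 3.21888) = 2.41416.
Integral + boundary = 54.8389.
Order-1 term: 1/12 · (0.0400000 − 0.200000) = -0.0133333.
After k=1: 54.8255.
Order-2 term: −1/720 · (0.000128000 − 0.0160000) = 2.20444e-05.
After k=2: 54.8256.
Order-3 term: 1/30240 · (2.45760e-06 − 0.00768000) = -2.53887e-07.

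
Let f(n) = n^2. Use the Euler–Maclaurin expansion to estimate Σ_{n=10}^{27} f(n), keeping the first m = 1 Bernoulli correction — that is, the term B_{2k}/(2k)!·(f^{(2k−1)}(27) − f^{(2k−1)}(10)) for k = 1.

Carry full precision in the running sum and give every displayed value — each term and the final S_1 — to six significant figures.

S_1 ≈ 6645.00

The integral term ∫_10^27 x^2 dx = 6227.67.
Endpoint term: (f(10) + f(27))/2 = (100.000 + 729.000)/2 = 414.500.
Running total after boundary: 6642.17.
Correction k=1: B_{2}/2! · (f^{(1)}(27) − f^{(1)}(10)) = 1/12 · (54.0000 − 20.0000) = 2.83333.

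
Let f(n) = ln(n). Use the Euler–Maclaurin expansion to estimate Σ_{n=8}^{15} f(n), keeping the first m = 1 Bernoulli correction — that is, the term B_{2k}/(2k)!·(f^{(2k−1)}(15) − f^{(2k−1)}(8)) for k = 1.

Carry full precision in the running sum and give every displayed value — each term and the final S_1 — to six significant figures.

S_1 ≈ 19.3741

∫_8^15 ln(x) dx evaluates to 16.9852.
Boundary: ½(f(8) + f(15)) = ½(2.07944 + 2.70805) = 2.39375.
Integral + boundary = 19.3790.
Correction k=1: B_{2}/2! · (f^{(1)}(15) − f^{(1)}(8)) = 1/12 · (0.0666667 − 0.125000) = -0.00486111.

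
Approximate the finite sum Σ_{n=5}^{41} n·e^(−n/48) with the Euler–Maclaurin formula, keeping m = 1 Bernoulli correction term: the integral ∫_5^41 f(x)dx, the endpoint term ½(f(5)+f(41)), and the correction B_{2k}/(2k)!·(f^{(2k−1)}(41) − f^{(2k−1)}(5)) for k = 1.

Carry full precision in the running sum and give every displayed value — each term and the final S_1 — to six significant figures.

∫_5^41 x·e^(−x/48) dx evaluates to 474.011.
½[f(5) + f(41)] = ½[4.50538 + 17.4511] = 10.9783.
Running total after boundary: 484.989.
Correction k=1: B_{2}/2! · (f^{(1)}(41) − f^{(1)}(5)) = 1/12 · (0.0620722 − 0.807213) = -0.0620951.

S_1 ≈ 484.927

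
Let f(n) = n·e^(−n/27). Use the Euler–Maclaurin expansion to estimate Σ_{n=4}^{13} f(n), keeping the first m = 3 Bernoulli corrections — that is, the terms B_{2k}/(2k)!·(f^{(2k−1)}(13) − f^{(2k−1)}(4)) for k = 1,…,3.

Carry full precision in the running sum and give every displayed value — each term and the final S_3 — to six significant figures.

The integral term ∫_4^13 x·e^(−x/27) dx = 54.4512.
½[f(4) + f(13)] = ½[3.44921 + 8.03228] = 5.74074.
So far: 60.1919.
Correction k=1: B_{2}/2! · (f^{(1)}(13) − f^{(1)}(4)) = 1/12 · (0.320376 − 0.734555) = -0.0345149.
After k=1: 60.1574.
Correction k=2: B_{4}/4! · (f^{(3)}(13) − f^{(3)}(4)) = −1/720 · (0.00213458 − 0.00337334) = 1.72049e-06.
After k=2: 60.1574.
Correction k=3: B_{6}/6! · (f^{(5)}(13) − f^{(5)}(4)) = 1/30240 · (5.25335e-06 − 7.87250e-06) = -8.66121e-11.

S_3 ≈ 60.1574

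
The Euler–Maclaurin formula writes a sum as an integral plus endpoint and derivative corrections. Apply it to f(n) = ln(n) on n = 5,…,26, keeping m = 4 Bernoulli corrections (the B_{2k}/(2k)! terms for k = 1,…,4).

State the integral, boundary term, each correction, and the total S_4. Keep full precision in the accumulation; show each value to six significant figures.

S_4 ≈ 58.0836

The integral term ∫_5^26 ln(x) dx = 55.6633.
Boundary: ½(f(5) + f(26)) = ½(1.60944 + 3.25810) = 2.43377.
Integral + boundary = 58.0971.
k=1: B_{2}/(2)! × [f^{(1)}(26) − f^{(1)}(5)] = 1/12 × (0.0384615 − 0.200000) = -0.0134615.
Running total after k=1: 58.0836.
k=2: B_{4}/(4)! × [f^{(3)}(26) − f^{(3)}(5)] = −1/720 × (0.000113792 − 0.0160000) = 2.20642e-05.
Running total after k=2: 58.0836.
k=3: B_{6}/(6)! × [f^{(5)}(26) − f^{(5)}(5)] = 1/30240 × (2.01997e-06 − 0.00768000) = -2.53901e-07.
Running total after k=3: 58.0836.
k=4: B_{8}/(8)! × [f^{(7)}(26) − f^{(7)}(5)] = −1/1209600 × (8.96436e-08 − 0.00921600) = 7.61897e-09.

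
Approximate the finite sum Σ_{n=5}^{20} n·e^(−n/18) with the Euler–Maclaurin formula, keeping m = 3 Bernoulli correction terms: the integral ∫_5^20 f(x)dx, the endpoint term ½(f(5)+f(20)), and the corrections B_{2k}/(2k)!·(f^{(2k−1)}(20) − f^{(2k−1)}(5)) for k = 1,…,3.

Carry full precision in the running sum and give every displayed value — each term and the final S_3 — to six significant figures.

S_3 ≈ 93.5595

∫_5^20 x·e^(−x/18) dx evaluates to 88.4226.
Endpoint term: (f(5) + f(20))/2 = (3.78733 + 6.58386)/2 = 5.18559.
So far: 93.6082.
Order-1 term: 1/12 · (-0.0365770 − 0.547058) = -0.0486363.
Partial sum through k=1: 93.5595.
Order-2 term: −1/720 · (0.00191916 − 0.00636416) = 6.17361e-06.
Partial sum through k=2: 93.5595.
Order-3 term: 1/30240 · (1.21951e-05 − 3.40737e-05) = -7.23497e-10.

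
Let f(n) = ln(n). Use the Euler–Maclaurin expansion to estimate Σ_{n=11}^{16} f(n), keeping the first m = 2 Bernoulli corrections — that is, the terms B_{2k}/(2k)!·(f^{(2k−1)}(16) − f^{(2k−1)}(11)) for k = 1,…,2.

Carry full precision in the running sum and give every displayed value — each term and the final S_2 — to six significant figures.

S_2 ≈ 15.5674

The integral term ∫_11^16 ln(x) dx = 12.9846.
Endpoint term: (f(11) + f(16))/2 = (2.39790 + 2.77259)/2 = 2.58524.
Running total after boundary: 15.5698.
Order-1 term: 1/12 · (0.0625000 − 0.0909091) = -0.00236742.
Partial sum through k=1: 15.5674.
Order-2 term: −1/720 · (0.000488281 − 0.00150263) = 1.40882e-06.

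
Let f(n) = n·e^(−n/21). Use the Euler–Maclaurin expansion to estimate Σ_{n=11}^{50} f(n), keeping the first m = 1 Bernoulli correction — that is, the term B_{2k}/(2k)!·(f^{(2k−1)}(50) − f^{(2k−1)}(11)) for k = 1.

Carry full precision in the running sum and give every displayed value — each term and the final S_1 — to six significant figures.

Integral: ∫_11^50 x·e^(−x/21) dx = 260.137.
½[f(11) + f(50)] = ½[6.51486 + 4.62312] = 5.56899.
So far: 265.706.
k=1: B_{2}/(2)! × [f^{(1)}(50) − f^{(1)}(11)] = 1/12 × (-0.127686 − 0.282029) = -0.0341429.

S_1 ≈ 265.672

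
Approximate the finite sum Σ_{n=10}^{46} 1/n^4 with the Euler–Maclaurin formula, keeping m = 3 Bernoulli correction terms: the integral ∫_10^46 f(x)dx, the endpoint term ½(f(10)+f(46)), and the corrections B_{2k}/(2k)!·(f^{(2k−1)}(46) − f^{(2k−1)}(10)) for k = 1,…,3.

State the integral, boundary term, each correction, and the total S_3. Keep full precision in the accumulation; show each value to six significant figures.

∫_10^46 1/x^4 dx evaluates to 0.000329909.
Boundary: ½(f(10) + f(46)) = ½(0.000100000 + 2.23341e-07) = 5.01117e-05.
Integral + boundary = 0.000380020.
Order-1 term: 1/12 · (-1.94210e-08 − (-4.00000e-05)) = 3.33171e-06.
After k=1: 0.000383352.
Order-2 term: −1/720 · (-2.75345e-10 − (-1.20000e-05)) = -1.66663e-08.
After k=2: 0.000383335.
Order-3 term: 1/30240 · (-7.28700e-12 − (-6.72000e-06)) = 2.22222e-10.

S_3 ≈ 0.000383336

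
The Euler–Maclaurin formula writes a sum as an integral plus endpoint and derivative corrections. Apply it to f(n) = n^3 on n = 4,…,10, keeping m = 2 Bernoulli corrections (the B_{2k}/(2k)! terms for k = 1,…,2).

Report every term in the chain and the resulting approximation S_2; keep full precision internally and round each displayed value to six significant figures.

Integral: ∫_4^10 x^3 dx = 2436.00.
Boundary: ½(f(4) + f(10)) = ½(64.0000 + 1000.00) = 532.000.
So far: 2968.00.
Order-1 term: 1/12 · (300.000 − 48.0000) = 21.0000.
Partial sum through k=1: 2989.00.
Order-2 term: −1/720 · (6.00000 − 6.00000) = 0.00000.

S_2 ≈ 2989.00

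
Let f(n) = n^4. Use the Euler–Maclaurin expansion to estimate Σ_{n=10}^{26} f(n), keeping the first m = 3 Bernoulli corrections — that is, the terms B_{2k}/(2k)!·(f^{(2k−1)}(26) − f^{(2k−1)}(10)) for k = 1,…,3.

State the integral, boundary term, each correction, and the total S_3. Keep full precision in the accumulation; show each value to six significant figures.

S_3 ≈ 2.59529e+06

The integral term ∫_10^26 x^4 dx = 2.35628e+06.
Boundary: ½(f(10) + f(26)) = ½(10000.0 + 456976) = 233488.
Integral + boundary = 2.58976e+06.
Order-1 term: 1/12 · (70304.0 − 4000.00) = 5525.33.
Partial sum through k=1: 2.59529e+06.
Order-2 term: −1/720 · (624.000 − 240.000) = -0.533333.
Partial sum through k=2: 2.59529e+06.
Order-3 term: 1/30240 · (0.00000 − 0.00000) = 0.00000.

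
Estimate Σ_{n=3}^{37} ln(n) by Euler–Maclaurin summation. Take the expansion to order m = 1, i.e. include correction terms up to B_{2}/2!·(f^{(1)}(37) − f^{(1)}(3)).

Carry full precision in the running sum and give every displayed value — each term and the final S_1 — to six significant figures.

S_1 ≈ 98.6374

∫_3^37 ln(x) dx evaluates to 96.3081.
Boundary: ½(f(3) + f(37)) = ½(1.09861 + 3.61092) = 2.35477.
Integral + boundary = 98.6629.
Order-1 term: 1/12 · (0.0270270 − 0.333333) = -0.0255255.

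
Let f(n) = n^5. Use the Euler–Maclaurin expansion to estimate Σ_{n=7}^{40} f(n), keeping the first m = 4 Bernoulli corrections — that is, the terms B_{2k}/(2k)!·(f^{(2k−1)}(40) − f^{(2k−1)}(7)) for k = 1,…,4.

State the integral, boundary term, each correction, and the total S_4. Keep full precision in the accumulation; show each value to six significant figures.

S_4 ≈ 7.34921e+08

The integral term ∫_7^40 x^5 dx = 6.82647e+08.
½[f(7) + f(40)] = ½[16807.0 + 1.02400e+08] = 5.12084e+07.
Running total after boundary: 7.33855e+08.
k=1: B_{2}/(2)! × [f^{(1)}(40) − f^{(1)}(7)] = 1/12 × (1.28000e+07 − 12005.0) = 1.06567e+06.
Running total after k=1: 7.34921e+08.
k=2: B_{4}/(4)! × [f^{(3)}(40) − f^{(3)}(7)] = −1/720 × (96000.0 − 2940.00) = -129.250.
Running total after k=2: 7.34921e+08.
k=3: B_{6}/(6)! × [f^{(5)}(40) − f^{(5)}(7)] = 1/30240 × (120.000 − 120.000) = 0.00000.
Running total after k=3: 7.34921e+08.
k=4: B_{8}/(8)! × [f^{(7)}(40) − f^{(7)}(7)] = −1/1209600 × (0.00000 − 0.00000) = 0.00000.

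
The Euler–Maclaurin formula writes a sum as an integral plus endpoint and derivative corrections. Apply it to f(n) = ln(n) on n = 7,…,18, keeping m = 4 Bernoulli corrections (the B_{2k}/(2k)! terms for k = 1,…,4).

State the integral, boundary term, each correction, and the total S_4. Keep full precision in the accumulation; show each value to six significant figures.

S_4 ≈ 29.8162

Integral: ∫_7^18 ln(x) dx = 27.4053.
Endpoint term: (f(7) + f(18))/2 = (1.94591 + 2.89037)/2 = 2.41814.
Running total after boundary: 29.8235.
Order-1 term: 1/12 · (0.0555556 − 0.142857) = -0.00727513.
Partial sum through k=1: 29.8162.
Order-2 term: −1/720 · (0.000342936 − 0.00583090) = 7.62218e-06.
Partial sum through k=2: 29.8162.
Order-3 term: 1/30240 · (1.27013e-05 − 0.00142798) = -4.68014e-08.
Partial sum through k=3: 29.8162.
Order-4 term: −1/1209600 · (1.17605e-06 − 0.000874271) = 7.21805e-10.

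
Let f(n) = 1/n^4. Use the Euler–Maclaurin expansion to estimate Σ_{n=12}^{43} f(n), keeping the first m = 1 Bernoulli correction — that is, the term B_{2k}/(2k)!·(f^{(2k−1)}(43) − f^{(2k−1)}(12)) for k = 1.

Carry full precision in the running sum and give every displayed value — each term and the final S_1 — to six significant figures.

Integral: ∫_12^43 1/x^4 dx = 0.000188709.
½[f(12) + f(43)] = ½[4.82253e-05 + 2.92500e-07] = 2.42589e-05.
So far: 0.000212968.
Correction k=1: B_{2}/2! · (f^{(1)}(43) − f^{(1)}(12)) = 1/12 · (-2.72093e-08 − (-1.60751e-05)) = 1.33732e-06.

S_1 ≈ 0.000214305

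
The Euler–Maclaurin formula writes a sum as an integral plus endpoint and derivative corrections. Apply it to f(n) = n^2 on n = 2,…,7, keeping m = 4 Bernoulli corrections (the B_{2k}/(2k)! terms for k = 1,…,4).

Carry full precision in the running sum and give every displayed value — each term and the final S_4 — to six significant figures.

Integral: ∫_2^7 x^2 dx = 111.667.
½[f(2) + f(7)] = ½[4.00000 + 49.0000] = 26.5000.
So far: 138.167.
Correction k=1: B_{2}/2! · (f^{(1)}(7) − f^{(1)}(2)) = 1/12 · (14.0000 − 4.00000) = 0.833333.
After k=1: 139.000.
Correction k=2: B_{4}/4! · (f^{(3)}(7) − f^{(3)}(2)) = −1/720 · (0.00000 − 0.00000) = 0.00000.
After k=2: 139.000.
Correction k=3: B_{6}/6! · (f^{(5)}(7) − f^{(5)}(2)) = 1/30240 · (0.00000 − 0.00000) = 0.00000.
After k=3: 139.000.
Correction k=4: B_{8}/8! · (f^{(7)}(7) − f^{(7)}(2)) = −1/1209600 · (0.00000 − 0.00000) = 0.00000.

S_4 ≈ 139.000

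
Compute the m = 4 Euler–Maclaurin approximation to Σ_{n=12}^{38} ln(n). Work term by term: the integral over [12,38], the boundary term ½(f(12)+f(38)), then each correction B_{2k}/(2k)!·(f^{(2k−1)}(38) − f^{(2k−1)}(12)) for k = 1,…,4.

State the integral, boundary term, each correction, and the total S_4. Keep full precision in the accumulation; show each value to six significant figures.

∫_12^38 ln(x) dx evaluates to 82.4094.
Endpoint term: (f(12) + f(38))/2 = (2.48491 + 3.63759)/2 = 3.06125.
So far: 85.4706.
Order-1 term: 1/12 · (0.0263158 − 0.0833333) = -0.00475146.
After k=1: 85.4659.
Order-2 term: −1/720 · (3.64485e-05 − 0.00115741) = 1.55689e-06.
After k=2: 85.4659.
Order-3 term: 1/30240 · (3.02896e-07 − 9.64506e-05) = -3.17949e-09.
After k=3: 85.4659.
Order-4 term: −1/1209600 · (6.29285e-09 − 2.00939e-05) = 1.66068e-11.

S_4 ≈ 85.4659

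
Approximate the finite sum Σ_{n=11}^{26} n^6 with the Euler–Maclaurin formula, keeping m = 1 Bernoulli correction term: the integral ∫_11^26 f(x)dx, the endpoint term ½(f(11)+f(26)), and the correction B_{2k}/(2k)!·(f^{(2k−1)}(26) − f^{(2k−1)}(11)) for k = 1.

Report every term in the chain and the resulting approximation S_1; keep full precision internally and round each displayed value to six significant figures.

S_1 ≈ 1.30582e+09

∫_11^26 x^6 dx evaluates to 1.14462e+09.
½[f(11) + f(26)] = ½[1.77156e+06 + 3.08916e+08] = 1.55344e+08.
Integral + boundary = 1.29996e+09.
k=1: B_{2}/(2)! × [f^{(1)}(26) − f^{(1)}(11)] = 1/12 × (7.12883e+07 − 966306) = 5.86016e+06.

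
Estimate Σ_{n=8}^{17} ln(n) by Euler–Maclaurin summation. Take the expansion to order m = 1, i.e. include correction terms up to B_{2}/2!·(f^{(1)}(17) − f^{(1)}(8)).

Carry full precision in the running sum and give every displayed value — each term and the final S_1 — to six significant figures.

The integral term ∫_8^17 ln(x) dx = 22.5291.
Boundary: ½(f(8) + f(17)) = ½(2.07944 + 2.83321) = 2.45633.
Running total after boundary: 24.9854.
Order-1 term: 1/12 · (0.0588235 − 0.125000) = -0.00551471.

S_1 ≈ 24.9799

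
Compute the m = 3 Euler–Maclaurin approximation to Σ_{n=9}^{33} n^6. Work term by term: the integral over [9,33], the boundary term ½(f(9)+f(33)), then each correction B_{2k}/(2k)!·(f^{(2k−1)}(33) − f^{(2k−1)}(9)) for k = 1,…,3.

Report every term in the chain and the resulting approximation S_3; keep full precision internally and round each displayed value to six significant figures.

S_3 ≈ 6.75320e+09

The integral term ∫_9^33 x^6 dx = 6.08767e+09.
Endpoint term: (f(9) + f(33))/2 = (531441 + 1.29147e+09)/2 = 6.46000e+08.
Integral + boundary = 6.73367e+09.
Correction k=1: B_{2}/2! · (f^{(1)}(33) − f^{(1)}(9)) = 1/12 · (2.34812e+08 − 354294) = 1.95382e+07.
After k=1: 6.75320e+09.
Correction k=2: B_{4}/4! · (f^{(3)}(33) − f^{(3)}(9)) = −1/720 · (4.31244e+06 − 87480.0) = -5868.00.
After k=2: 6.75320e+09.
Correction k=3: B_{6}/6! · (f^{(5)}(33) − f^{(5)}(9)) = 1/30240 · (23760.0 − 6480.00) = 0.571429.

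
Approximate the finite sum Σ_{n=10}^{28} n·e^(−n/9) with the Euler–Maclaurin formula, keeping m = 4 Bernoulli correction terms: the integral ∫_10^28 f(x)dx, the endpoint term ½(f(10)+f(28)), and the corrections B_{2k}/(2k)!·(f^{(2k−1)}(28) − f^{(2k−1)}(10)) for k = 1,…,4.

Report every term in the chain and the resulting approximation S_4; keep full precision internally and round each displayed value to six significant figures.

∫_10^28 x·e^(−x/9) dx evaluates to 41.4564.
Endpoint term: (f(10) + f(28))/2 = (3.29193 + 1.24744)/2 = 2.26968.
Integral + boundary = 43.7261.
Order-1 term: 1/12 · (-0.0940530 − (-0.0365770)) = -0.00478967.
After k=1: 43.7213.
Order-2 term: −1/720 · (-6.11131e-05 − 0.00767665) = 1.07469e-05.
After k=2: 43.7213.
Order-3 term: 1/30240 · (1.28262e-05 − 0.000195122) = -6.02830e-09.
After k=3: 43.7213.
Order-4 term: −1/1209600 · (3.26011e-07 − 3.64778e-06) = 2.74617e-12.

S_4 ≈ 43.7213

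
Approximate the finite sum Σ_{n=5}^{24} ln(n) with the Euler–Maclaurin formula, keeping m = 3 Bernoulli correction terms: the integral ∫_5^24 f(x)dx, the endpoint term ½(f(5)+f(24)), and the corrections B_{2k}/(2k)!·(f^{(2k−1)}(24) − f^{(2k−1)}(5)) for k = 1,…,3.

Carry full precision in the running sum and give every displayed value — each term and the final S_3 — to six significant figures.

The integral term ∫_5^24 ln(x) dx = 49.2261.
Endpoint term: (f(5) + f(24))/2 = (1.60944 + 3.17805)/2 = 2.39375.
Running total after boundary: 51.6198.
Correction k=1: B_{2}/2! · (f^{(1)}(24) − f^{(1)}(5)) = 1/12 · (0.0416667 − 0.200000) = -0.0131944.
Partial sum through k=1: 51.6067.
Correction k=2: B_{4}/4! · (f^{(3)}(24) − f^{(3)}(5)) = −1/720 · (0.000144676 − 0.0160000) = 2.20213e-05.
Partial sum through k=2: 51.6067.
Correction k=3: B_{6}/6! · (f^{(5)}(24) − f^{(5)}(5)) = 1/30240 · (3.01408e-06 − 0.00768000) = -2.53869e-07.

S_3 ≈ 51.6067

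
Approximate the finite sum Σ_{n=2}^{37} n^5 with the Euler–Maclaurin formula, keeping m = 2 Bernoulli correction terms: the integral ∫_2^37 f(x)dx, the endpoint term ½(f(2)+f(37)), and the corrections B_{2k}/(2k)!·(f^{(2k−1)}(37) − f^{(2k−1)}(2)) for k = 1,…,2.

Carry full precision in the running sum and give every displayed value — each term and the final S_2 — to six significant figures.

S_2 ≈ 4.63074e+08

Integral: ∫_2^37 x^5 dx = 4.27621e+08.
Boundary: ½(f(2) + f(37)) = ½(32.0000 + 6.93440e+07) = 3.46720e+07.
Integral + boundary = 4.62293e+08.
k=1: B_{2}/(2)! × [f^{(1)}(37) − f^{(1)}(2)] = 1/12 × (9.37080e+06 − 80.0000) = 780894.
After k=1: 4.63074e+08.
k=2: B_{4}/(4)! × [f^{(3)}(37) − f^{(3)}(2)] = −1/720 × (82140.0 − 240.000) = -113.750.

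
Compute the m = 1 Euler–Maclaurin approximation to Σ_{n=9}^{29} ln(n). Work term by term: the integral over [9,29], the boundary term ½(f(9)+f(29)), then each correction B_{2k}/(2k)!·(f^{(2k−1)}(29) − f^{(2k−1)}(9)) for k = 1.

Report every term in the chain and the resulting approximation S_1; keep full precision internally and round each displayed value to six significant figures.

∫_9^29 ln(x) dx evaluates to 57.8766.
Boundary: ½(f(9) + f(29)) = ½(2.19722 + 3.36730) = 2.78226.
Integral + boundary = 60.6588.
Order-1 term: 1/12 · (0.0344828 − 0.111111) = -0.00638570.

S_1 ≈ 60.6524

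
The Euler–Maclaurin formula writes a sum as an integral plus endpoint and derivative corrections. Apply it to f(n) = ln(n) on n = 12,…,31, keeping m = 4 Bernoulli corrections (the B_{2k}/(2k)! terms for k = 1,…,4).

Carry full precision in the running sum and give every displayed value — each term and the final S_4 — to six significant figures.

Integral: ∫_12^31 ln(x) dx = 57.6347.
Endpoint term: (f(12) + f(31))/2 = (2.48491 + 3.43399)/2 = 2.95945.
Running total after boundary: 60.5942.
Order-1 term: 1/12 · (0.0322581 − 0.0833333) = -0.00425627.
Partial sum through k=1: 60.5899.
Order-2 term: −1/720 · (6.71344e-05 − 0.00115741) = 1.51427e-06.
Partial sum through k=2: 60.5899.
Order-3 term: 1/30240 · (8.38306e-07 − 9.64506e-05) = -3.16178e-09.
Partial sum through k=3: 60.5899.
Order-4 term: −1/1209600 · (2.61698e-08 − 2.00939e-05) = 1.65904e-11.

S_4 ≈ 60.5899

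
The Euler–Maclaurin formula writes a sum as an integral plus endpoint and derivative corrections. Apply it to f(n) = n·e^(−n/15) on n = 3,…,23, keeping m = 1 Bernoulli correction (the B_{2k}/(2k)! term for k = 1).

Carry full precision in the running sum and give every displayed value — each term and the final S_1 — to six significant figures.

∫_3^23 x·e^(−x/15) dx evaluates to 98.0427.
Endpoint term: (f(3) + f(23))/2 = (2.45619 + 4.96375)/2 = 3.70997.
Integral + boundary = 101.753.
Correction k=1: B_{2}/2! · (f^{(1)}(23) − f^{(1)}(3)) = 1/12 · (-0.115101 − 0.654985) = -0.0641738.

S_1 ≈ 101.689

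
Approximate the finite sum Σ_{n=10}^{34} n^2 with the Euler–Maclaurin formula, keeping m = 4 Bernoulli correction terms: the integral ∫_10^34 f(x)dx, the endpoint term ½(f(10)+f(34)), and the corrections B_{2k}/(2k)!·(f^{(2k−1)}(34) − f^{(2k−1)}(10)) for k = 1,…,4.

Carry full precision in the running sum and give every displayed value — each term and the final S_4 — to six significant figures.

∫_10^34 x^2 dx evaluates to 12768.0.
Endpoint term: (f(10) + f(34))/2 = (100.000 + 1156.00)/2 = 628.000.
Integral + boundary = 13396.0.
Order-1 term: 1/12 · (68.0000 − 20.0000) = 4.00000.
After k=1: 13400.0.
Order-2 term: −1/720 · (0.00000 − 0.00000) = 0.00000.
After k=2: 13400.0.
Order-3 term: 1/30240 · (0.00000 − 0.00000) = 0.00000.
After k=3: 13400.0.
Order-4 term: −1/1209600 · (0.00000 − 0.00000) = 0.00000.

S_4 ≈ 13400.0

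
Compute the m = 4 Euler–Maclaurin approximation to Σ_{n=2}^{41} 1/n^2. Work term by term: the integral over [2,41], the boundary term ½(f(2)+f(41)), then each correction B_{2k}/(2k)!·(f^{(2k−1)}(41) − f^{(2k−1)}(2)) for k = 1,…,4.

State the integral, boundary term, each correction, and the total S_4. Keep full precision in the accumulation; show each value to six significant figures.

S_4 ≈ 0.620817

∫_2^41 1/x^2 dx evaluates to 0.475610.
Endpoint term: (f(2) + f(41))/2 = (0.250000 + 0.000594884)/2 = 0.125297.
So far: 0.600907.
Correction k=1: B_{2}/2! · (f^{(1)}(41) − f^{(1)}(2)) = 1/12 · (-2.90187e-05 − (-0.250000)) = 0.0208309.
After k=1: 0.621738.
Correction k=2: B_{4}/4! · (f^{(3)}(41) − f^{(3)}(2)) = −1/720 · (-2.07153e-07 − (-0.750000)) = -0.00104167.
After k=2: 0.620696.
Correction k=3: B_{6}/6! · (f^{(5)}(41) − f^{(5)}(2)) = 1/30240 · (-3.69697e-09 − (-5.62500)) = 0.000186012.
After k=3: 0.620882.
Correction k=4: B_{8}/8! · (f^{(7)}(41) − f^{(7)}(2)) = −1/1209600 · (-1.23159e-10 − (-78.7500)) = -6.51042e-05.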